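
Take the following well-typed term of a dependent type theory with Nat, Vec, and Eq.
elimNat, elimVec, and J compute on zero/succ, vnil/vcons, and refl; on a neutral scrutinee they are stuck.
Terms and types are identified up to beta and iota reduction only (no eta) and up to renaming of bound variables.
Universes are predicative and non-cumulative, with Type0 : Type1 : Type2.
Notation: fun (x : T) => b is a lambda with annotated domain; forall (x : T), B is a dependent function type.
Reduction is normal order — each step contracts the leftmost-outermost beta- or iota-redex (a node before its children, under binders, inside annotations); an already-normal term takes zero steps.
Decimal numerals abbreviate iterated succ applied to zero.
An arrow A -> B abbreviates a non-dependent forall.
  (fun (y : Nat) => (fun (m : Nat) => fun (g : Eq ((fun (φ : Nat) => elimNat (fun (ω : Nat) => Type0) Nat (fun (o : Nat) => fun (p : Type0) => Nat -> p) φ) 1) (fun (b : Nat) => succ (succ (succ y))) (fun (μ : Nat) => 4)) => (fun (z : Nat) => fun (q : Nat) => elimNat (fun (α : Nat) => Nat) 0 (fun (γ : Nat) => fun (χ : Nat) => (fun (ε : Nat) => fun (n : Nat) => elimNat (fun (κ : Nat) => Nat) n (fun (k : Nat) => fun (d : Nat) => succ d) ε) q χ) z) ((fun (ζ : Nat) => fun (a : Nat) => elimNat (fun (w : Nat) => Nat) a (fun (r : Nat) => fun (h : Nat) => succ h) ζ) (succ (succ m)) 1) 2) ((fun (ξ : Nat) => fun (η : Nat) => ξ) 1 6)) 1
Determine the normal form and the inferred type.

resulting normal form:
  fun (y : Eq (Nat -> Nat) (fun (m : Nat) => 4) (fun (g : Nat) => 4)) => 8
type:
  Eq (Nat -> Nat) (fun (y : Nat) => 4) (fun (m : Nat) => 4) -> Nat


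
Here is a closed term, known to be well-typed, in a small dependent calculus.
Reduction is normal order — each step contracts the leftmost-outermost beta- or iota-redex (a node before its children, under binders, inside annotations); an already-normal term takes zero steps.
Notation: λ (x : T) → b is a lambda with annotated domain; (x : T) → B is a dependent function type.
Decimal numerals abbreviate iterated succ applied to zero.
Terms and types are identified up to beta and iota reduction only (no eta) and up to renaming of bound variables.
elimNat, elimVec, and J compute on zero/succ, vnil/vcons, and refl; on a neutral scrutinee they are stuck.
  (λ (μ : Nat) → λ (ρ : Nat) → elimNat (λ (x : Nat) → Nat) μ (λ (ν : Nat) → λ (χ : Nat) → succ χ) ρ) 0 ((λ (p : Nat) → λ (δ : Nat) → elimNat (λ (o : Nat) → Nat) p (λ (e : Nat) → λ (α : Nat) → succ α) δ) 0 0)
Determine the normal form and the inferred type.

normal form:
  0
type:
  Nat


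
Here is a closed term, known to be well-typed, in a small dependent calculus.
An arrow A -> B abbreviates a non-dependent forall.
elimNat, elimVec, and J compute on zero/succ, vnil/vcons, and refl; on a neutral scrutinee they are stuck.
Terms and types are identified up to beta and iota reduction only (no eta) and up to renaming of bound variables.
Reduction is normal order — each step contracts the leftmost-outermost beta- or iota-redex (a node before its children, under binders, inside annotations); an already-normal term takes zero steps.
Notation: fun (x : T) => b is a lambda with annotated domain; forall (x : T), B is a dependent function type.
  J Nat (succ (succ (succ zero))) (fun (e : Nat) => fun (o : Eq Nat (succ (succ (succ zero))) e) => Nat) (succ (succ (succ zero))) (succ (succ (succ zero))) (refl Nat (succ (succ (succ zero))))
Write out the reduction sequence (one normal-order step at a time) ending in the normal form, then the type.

normal-order reduction:
  J Nat (succ (succ (succ zero))) (fun (e : Nat) => fun (o : Eq Nat (succ (succ (succ zero))) e) => Nat) (succ (succ (succ zero))) (succ (succ (succ zero))) (refl Nat (succ (succ (succ zero))))
  ~> succ (succ (succ zero))
inferred type:
  Nat


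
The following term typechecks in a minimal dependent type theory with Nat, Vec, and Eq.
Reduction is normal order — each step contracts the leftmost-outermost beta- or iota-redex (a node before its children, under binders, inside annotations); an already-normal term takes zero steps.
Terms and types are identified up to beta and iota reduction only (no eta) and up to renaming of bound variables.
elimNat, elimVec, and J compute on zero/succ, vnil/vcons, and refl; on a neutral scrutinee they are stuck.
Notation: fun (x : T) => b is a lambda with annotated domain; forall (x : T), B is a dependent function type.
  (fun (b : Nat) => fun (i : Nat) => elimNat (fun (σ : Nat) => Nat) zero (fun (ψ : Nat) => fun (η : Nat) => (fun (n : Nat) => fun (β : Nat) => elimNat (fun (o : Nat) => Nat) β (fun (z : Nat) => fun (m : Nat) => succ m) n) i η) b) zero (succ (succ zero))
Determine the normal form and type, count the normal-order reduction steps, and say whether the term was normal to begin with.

normal form:
  zero
the term's type:
  Nat
steps to reach normal form (normal order): 3
term was already normal: no
first redex: a beta-redex


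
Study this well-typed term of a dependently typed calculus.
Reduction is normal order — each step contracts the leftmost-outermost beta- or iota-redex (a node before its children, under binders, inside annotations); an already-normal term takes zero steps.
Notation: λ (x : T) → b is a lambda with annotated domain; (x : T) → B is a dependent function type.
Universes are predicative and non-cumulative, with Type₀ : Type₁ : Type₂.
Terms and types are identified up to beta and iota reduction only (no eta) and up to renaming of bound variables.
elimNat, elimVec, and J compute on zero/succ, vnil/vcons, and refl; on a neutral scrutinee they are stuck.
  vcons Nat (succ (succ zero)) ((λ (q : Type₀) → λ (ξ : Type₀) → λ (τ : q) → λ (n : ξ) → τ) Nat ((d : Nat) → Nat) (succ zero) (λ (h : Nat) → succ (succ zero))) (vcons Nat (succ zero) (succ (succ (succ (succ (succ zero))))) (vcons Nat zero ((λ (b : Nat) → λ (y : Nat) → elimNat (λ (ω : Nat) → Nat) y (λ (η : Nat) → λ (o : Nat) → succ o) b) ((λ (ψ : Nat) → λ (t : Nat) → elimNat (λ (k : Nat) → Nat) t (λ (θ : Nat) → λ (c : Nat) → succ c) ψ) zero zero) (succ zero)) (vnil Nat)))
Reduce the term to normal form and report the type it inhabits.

normal form:
  vcons Nat (succ (succ zero)) (succ zero) (vcons Nat (succ zero) (succ (succ (succ (succ (succ zero))))) (vcons Nat zero (succ zero) (vnil Nat)))
type:
  Vec Nat (succ (succ (succ zero)))


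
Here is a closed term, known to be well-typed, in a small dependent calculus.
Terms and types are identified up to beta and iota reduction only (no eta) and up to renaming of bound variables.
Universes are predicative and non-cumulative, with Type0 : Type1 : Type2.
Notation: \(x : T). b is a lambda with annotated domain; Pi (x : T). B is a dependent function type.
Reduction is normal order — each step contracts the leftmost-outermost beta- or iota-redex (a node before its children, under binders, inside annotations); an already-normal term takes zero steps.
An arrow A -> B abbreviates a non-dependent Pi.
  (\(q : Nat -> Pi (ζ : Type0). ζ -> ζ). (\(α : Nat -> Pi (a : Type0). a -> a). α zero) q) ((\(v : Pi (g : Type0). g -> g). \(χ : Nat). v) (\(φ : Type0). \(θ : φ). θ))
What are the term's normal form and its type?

reduced normal form:
  \(q : Type0). \(ζ : q). ζ
inferred type:
  Pi (q : Type0). q -> q


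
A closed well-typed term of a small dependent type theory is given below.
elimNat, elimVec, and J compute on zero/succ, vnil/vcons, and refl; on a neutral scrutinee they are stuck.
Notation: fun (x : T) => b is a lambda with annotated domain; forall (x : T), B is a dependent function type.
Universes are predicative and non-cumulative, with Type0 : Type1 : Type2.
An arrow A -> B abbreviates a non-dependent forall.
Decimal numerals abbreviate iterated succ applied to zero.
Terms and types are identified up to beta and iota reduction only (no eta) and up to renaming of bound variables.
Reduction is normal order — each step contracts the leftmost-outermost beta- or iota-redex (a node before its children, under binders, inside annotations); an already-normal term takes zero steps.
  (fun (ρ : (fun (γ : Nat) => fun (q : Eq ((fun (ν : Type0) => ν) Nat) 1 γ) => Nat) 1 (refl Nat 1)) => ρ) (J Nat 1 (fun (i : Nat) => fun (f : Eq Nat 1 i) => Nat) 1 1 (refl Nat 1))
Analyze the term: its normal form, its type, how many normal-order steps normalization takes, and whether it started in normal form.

reduced normal form:
  1
type:
  Nat
normal-order step count: 2
term was already normal: no
first redex: a beta-redex


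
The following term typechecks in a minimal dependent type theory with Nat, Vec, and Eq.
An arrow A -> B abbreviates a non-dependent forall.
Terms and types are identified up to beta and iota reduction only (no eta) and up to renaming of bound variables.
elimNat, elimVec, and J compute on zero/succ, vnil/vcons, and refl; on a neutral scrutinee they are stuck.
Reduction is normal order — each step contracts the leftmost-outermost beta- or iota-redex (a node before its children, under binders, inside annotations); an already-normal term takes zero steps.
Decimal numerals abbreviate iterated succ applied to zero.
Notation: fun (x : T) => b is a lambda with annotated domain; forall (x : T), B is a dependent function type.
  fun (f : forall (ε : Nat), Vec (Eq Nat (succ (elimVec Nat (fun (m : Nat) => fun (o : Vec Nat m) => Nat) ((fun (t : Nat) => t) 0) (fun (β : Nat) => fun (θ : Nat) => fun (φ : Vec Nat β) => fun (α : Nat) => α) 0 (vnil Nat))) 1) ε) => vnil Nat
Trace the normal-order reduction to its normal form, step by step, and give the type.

reduction (normal order):
  fun (f : forall (ε : Nat), Vec (Eq Nat (succ (elimVec Nat (fun (m : Nat) => fun (o : Vec Nat m) => Nat) ((fun (t : Nat) => t) 0) (fun (β : Nat) => fun (θ : Nat) => fun (φ : Vec Nat β) => fun (α : Nat) => α) 0 (vnil Nat))) 1) ε) => vnil Nat
  ~> fun (f : forall (ε : Nat), Vec (Eq Nat (succ ((fun (m : Nat) => m) 0)) 1) ε) => vnil Nat
  ~> fun (f : forall (ε : Nat), Vec (Eq Nat 1 1) ε) => vnil Nat
inferred type:
  (forall (f : Nat), Vec (Eq Nat 1 1) f) -> Vec Nat 0


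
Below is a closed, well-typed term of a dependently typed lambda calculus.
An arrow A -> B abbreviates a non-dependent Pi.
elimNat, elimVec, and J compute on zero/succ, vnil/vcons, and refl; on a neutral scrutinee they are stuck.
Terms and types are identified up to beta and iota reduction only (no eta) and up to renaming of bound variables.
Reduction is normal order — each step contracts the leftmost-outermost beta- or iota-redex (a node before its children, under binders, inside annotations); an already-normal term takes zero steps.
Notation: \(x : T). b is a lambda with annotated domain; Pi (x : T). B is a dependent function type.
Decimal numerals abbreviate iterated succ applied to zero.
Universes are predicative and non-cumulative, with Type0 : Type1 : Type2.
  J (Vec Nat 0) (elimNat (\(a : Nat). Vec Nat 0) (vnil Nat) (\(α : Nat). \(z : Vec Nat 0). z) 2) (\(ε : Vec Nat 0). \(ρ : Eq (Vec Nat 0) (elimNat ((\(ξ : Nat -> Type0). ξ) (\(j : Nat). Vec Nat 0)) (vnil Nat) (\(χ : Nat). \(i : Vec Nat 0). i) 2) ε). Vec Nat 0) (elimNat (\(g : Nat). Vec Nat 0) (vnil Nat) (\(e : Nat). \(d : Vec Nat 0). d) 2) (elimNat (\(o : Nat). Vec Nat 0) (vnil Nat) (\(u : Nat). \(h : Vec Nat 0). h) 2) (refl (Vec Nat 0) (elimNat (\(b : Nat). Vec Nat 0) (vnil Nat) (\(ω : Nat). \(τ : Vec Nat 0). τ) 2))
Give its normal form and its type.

normal form:
  vnil Nat
type:
  Vec Nat 0
observation: the term reaches its normal form after 8 normal-order steps.


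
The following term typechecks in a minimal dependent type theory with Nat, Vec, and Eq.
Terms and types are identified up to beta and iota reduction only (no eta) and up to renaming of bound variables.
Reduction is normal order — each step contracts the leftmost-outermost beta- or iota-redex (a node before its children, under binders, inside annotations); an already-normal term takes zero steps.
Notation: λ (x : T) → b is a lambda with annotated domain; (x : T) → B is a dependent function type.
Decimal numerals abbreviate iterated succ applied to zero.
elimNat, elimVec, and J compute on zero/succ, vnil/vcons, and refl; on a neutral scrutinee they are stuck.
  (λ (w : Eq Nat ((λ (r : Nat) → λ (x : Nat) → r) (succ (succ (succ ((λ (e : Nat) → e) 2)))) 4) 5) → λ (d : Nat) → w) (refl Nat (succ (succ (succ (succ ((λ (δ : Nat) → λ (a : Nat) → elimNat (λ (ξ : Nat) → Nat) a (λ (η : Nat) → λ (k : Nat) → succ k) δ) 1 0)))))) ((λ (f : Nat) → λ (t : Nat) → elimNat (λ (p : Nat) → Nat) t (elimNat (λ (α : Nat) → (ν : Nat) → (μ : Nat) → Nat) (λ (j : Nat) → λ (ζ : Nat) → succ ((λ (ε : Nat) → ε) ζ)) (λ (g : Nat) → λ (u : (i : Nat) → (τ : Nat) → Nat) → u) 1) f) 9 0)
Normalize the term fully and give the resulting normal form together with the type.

normal form:
  refl Nat 5
the term's type:
  Eq Nat 5 5


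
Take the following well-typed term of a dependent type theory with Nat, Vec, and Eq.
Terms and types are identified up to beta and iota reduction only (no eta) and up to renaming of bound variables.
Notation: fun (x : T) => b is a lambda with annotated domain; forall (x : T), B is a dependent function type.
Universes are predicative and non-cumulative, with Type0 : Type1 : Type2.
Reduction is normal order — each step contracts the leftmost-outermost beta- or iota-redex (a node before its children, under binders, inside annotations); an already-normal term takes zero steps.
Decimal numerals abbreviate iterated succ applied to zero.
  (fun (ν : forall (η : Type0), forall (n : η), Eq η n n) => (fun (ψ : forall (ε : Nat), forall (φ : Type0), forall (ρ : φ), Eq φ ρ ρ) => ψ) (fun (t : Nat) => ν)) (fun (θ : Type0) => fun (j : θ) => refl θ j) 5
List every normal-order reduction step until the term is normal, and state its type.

reduction (normal order):
  (fun (ν : forall (η : Type0), forall (n : η), Eq η n n) => (fun (ψ : forall (ε : Nat), forall (φ : Type0), forall (ρ : φ), Eq φ ρ ρ) => ψ) (fun (t : Nat) => ν)) (fun (θ : Type0) => fun (j : θ) => refl θ j) 5
  ~> (fun (ν : forall (η : Nat), forall (n : Type0), forall (ψ : n), Eq n ψ ψ) => ν) (fun (ε : Nat) => fun (φ : Type0) => fun (ρ : φ) => refl φ ρ) 5
  ~> (fun (ν : Nat) => fun (η : Type0) => fun (n : η) => refl η n) 5
  ~> fun (ν : Type0) => fun (η : ν) => refl ν η
inferred type:
  forall (ν : Type0), forall (η : ν), Eq ν η η


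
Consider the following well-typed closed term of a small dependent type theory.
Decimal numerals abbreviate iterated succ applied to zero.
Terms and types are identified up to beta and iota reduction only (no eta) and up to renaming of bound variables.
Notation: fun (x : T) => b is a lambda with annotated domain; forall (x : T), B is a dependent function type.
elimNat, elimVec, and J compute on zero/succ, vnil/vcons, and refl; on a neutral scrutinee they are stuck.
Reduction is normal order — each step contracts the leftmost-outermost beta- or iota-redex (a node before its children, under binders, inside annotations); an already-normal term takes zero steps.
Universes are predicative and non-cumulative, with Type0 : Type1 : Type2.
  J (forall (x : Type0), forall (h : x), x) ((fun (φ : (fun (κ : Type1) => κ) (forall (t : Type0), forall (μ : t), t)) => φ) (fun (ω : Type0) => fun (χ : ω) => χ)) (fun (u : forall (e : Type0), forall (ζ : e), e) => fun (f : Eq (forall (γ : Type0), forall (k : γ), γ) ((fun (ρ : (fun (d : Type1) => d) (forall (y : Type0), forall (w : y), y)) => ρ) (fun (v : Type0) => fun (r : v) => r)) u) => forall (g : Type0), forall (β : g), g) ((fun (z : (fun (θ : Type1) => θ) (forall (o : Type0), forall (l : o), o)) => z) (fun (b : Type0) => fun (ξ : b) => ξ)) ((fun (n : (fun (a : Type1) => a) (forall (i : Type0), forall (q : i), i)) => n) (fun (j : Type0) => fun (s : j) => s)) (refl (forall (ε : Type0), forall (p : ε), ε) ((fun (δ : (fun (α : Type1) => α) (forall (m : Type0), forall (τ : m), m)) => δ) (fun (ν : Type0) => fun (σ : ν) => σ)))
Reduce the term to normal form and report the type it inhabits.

reduced normal form:
  fun (x : Type0) => fun (h : x) => h
inferred type:
  forall (x : Type0), forall (h : x), x


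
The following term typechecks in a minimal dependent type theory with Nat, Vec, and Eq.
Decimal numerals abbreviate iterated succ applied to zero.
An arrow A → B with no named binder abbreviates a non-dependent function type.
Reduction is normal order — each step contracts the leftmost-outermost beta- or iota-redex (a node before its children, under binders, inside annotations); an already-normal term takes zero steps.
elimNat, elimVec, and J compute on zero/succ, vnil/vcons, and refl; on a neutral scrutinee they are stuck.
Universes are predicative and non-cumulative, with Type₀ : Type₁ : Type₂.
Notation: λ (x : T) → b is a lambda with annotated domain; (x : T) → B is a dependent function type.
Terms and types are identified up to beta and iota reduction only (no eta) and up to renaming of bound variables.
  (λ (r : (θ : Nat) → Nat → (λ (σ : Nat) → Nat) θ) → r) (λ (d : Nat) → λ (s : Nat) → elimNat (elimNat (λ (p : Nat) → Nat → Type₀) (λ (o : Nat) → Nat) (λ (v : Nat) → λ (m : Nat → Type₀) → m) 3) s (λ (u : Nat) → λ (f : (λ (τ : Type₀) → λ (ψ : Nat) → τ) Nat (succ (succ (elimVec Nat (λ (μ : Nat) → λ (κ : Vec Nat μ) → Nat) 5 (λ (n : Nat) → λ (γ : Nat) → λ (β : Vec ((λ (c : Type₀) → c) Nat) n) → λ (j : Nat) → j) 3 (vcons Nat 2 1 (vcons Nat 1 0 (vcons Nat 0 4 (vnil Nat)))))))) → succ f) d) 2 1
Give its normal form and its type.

reduced normal form:
  3
inferred type:
  Nat


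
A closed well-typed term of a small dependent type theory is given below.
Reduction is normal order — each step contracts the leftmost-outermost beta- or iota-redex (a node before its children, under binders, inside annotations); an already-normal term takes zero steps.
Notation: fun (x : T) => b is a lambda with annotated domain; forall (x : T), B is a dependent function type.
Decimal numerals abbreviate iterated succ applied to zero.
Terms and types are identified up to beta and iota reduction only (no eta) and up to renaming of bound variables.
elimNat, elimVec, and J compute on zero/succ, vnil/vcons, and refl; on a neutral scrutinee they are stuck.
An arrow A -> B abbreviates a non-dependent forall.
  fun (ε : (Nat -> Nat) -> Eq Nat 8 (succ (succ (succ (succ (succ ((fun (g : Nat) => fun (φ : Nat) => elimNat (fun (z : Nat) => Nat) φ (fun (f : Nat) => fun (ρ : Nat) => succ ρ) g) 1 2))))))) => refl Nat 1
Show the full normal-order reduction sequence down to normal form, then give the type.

normal-order reduction sequence:
  fun (ε : (Nat -> Nat) -> Eq Nat 8 (succ (succ (succ (succ (succ ((fun (g : Nat) => fun (φ : Nat) => elimNat (fun (z : Nat) => Nat) φ (fun (f : Nat) => fun (ρ : Nat) => succ ρ) g) 1 2))))))) => refl Nat 1
  ~> fun (ε : (Nat -> Nat) -> Eq Nat 8 (succ (succ (succ (succ (succ ((fun (g : Nat) => elimNat (fun (φ : Nat) => Nat) g (fun (z : Nat) => fun (f : Nat) => succ f) 1) 2))))))) => refl Nat 1
  ~> fun (ε : (Nat -> Nat) -> Eq Nat 8 (succ (succ (succ (succ (succ (elimNat (fun (g : Nat) => Nat) 2 (fun (φ : Nat) => fun (z : Nat) => succ z) 1))))))) => refl Nat 1
  ~> fun (ε : (Nat -> Nat) -> Eq Nat 8 (succ (succ (succ (succ (succ ((fun (g : Nat) => fun (φ : Nat) => succ φ) 0 (elimNat (fun (z : Nat) => Nat) 2 (fun (f : Nat) => fun (ρ : Nat) => succ ρ) 0)))))))) => refl Nat 1
  ~> fun (ε : (Nat -> Nat) -> Eq Nat 8 (succ (succ (succ (succ (succ ((fun (g : Nat) => succ g) (elimNat (fun (φ : Nat) => Nat) 2 (fun (z : Nat) => fun (f : Nat) => succ f) 0)))))))) => refl Nat 1
  ~> fun (ε : (Nat -> Nat) -> Eq Nat 8 (succ (succ (succ (succ (succ (succ (elimNat (fun (g : Nat) => Nat) 2 (fun (φ : Nat) => fun (z : Nat) => succ z) 0)))))))) => refl Nat 1
  ~> fun (ε : (Nat -> Nat) -> Eq Nat 8 8) => refl Nat 1
type:
  ((Nat -> Nat) -> Eq Nat 8 8) -> Eq Nat 1 1


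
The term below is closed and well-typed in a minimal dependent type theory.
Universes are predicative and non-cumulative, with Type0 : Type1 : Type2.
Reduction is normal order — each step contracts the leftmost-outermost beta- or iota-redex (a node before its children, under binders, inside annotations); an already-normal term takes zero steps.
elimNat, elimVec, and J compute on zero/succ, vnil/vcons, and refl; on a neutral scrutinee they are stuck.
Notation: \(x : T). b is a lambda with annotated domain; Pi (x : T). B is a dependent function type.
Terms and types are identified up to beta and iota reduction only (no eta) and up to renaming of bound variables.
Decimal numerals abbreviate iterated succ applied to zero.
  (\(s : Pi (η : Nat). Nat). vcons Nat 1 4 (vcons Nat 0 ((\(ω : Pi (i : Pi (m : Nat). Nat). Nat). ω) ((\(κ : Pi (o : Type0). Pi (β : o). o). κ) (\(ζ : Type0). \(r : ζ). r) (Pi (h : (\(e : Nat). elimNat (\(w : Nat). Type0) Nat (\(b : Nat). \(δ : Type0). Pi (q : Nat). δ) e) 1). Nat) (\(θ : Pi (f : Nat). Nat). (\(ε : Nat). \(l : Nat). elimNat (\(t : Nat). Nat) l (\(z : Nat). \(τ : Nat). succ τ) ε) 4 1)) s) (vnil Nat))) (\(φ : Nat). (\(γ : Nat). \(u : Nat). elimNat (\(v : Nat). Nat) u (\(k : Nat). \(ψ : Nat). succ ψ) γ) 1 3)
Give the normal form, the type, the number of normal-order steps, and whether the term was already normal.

reduced normal form:
  vcons Nat 1 4 (vcons Nat 0 5 (vnil Nat))
type:
  Vec Nat 2
normal-order step count: 21
started in normal form: no
first contracted redex: a beta-redex


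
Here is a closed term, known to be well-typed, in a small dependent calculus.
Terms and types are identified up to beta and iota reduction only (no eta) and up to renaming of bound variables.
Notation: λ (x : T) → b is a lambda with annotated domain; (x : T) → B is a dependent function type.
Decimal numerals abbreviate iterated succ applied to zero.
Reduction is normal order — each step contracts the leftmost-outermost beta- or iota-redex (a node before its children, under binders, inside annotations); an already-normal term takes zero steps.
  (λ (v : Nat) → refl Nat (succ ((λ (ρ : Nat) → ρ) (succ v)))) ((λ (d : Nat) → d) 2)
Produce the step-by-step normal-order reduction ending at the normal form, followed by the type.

normal-order reduction:
  (λ (v : Nat) → refl Nat (succ ((λ (ρ : Nat) → ρ) (succ v)))) ((λ (d : Nat) → d) 2)
  ~> refl Nat (succ ((λ (v : Nat) → v) (succ ((λ (ρ : Nat) → ρ) 2))))
  ~> refl Nat (succ (succ ((λ (v : Nat) → v) 2)))
  ~> refl Nat 4
type:
  Eq Nat 4 4


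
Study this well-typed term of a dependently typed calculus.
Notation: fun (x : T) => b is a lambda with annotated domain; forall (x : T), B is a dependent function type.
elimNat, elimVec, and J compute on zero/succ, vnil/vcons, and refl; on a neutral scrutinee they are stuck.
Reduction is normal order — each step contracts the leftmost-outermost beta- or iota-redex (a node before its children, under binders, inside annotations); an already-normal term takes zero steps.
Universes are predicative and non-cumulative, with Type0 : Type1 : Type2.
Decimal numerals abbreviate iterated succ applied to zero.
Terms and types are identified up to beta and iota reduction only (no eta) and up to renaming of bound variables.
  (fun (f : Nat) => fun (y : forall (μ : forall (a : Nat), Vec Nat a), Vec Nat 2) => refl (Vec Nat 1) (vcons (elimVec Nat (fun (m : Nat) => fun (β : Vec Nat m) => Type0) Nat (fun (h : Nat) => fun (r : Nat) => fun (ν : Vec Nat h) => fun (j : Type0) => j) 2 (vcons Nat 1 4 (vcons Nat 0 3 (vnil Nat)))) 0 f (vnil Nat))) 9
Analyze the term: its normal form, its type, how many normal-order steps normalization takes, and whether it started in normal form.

resulting normal form:
  fun (f : forall (y : forall (μ : Nat), Vec Nat μ), Vec Nat 2) => refl (Vec Nat 1) (vcons Nat 0 9 (vnil Nat))
inferred type:
  forall (f : forall (y : forall (μ : Nat), Vec Nat μ), Vec Nat 2), Eq (Vec Nat 1) (vcons Nat 0 9 (vnil Nat)) (vcons Nat 0 9 (vnil Nat))
steps to reach normal form (normal order): 12
already normal: no
first redex: a beta-redex


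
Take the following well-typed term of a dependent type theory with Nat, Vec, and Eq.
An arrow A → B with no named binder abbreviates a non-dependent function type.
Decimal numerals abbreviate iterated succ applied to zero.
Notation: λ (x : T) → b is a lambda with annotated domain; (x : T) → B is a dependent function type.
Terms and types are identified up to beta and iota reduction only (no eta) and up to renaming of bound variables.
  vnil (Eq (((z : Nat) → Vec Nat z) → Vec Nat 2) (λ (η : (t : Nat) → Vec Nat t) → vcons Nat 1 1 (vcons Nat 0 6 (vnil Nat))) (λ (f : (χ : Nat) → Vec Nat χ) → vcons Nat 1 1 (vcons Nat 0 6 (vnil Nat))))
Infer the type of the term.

type:
  Vec (Eq (((z : Nat) → Vec Nat z) → Vec Nat 2) (λ (η : (t : Nat) → Vec Nat t) → vcons Nat 1 1 (vcons Nat 0 6 (vnil Nat))) (λ (f : (χ : Nat) → Vec Nat χ) → vcons Nat 1 1 (vcons Nat 0 6 (vnil Nat)))) 0


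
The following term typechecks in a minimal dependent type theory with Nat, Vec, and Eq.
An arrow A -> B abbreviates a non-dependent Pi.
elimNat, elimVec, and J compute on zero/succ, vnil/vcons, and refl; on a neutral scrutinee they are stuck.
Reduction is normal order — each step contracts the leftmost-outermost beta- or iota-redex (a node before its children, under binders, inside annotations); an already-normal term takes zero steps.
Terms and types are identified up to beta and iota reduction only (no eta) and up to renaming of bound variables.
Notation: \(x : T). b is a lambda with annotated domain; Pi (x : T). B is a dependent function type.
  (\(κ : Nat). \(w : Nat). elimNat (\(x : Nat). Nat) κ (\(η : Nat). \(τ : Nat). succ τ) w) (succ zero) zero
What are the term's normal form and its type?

resulting normal form:
  succ zero
inferred type:
  Nat
observation: the term reaches its normal form after 3 normal-order steps.


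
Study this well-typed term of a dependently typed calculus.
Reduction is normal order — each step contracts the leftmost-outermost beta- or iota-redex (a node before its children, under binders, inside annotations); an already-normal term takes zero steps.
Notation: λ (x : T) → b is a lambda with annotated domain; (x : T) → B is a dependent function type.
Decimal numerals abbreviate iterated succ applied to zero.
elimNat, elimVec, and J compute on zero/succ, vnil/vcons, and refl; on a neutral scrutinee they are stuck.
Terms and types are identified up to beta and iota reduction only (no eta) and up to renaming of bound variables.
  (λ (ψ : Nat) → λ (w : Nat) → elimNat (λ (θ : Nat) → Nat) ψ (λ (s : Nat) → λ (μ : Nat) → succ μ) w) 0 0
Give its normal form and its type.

normal form:
  0
the term's type:
  Nat
observation: contracting a beta-redex first, the term normalizes in 3 steps.


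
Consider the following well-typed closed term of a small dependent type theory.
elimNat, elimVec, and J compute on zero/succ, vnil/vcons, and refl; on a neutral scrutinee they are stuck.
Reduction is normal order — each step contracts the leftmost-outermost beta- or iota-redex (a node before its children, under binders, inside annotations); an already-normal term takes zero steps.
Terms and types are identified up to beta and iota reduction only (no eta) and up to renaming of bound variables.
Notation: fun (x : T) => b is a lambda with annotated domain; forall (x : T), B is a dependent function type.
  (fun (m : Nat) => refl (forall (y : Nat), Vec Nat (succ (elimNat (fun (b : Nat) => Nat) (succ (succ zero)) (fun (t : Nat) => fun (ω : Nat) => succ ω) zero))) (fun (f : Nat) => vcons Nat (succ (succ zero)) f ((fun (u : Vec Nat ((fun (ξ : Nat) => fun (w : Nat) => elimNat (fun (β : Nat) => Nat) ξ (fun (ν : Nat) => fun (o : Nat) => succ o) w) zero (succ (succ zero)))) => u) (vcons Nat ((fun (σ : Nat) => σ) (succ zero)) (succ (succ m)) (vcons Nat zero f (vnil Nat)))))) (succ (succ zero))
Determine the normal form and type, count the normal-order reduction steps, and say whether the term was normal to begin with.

reduced normal form:
  refl (forall (m : Nat), Vec Nat (succ (succ (succ zero)))) (fun (y : Nat) => vcons Nat (succ (succ zero)) y (vcons Nat (succ zero) (succ (succ (succ (succ zero)))) (vcons Nat zero y (vnil Nat))))
inferred type:
  Eq (forall (m : Nat), Vec Nat (succ (succ (succ zero)))) (fun (y : Nat) => vcons Nat (succ (succ zero)) y (vcons Nat (succ zero) (succ (succ (succ (succ zero)))) (vcons Nat zero y (vnil Nat)))) (fun (b : Nat) => vcons Nat (succ (succ zero)) b (vcons Nat (succ zero) (succ (succ (succ (succ zero)))) (vcons Nat zero b (vnil Nat))))
reduction steps (normal order): 4
started in normal form: no
first contracted redex: a beta-redex


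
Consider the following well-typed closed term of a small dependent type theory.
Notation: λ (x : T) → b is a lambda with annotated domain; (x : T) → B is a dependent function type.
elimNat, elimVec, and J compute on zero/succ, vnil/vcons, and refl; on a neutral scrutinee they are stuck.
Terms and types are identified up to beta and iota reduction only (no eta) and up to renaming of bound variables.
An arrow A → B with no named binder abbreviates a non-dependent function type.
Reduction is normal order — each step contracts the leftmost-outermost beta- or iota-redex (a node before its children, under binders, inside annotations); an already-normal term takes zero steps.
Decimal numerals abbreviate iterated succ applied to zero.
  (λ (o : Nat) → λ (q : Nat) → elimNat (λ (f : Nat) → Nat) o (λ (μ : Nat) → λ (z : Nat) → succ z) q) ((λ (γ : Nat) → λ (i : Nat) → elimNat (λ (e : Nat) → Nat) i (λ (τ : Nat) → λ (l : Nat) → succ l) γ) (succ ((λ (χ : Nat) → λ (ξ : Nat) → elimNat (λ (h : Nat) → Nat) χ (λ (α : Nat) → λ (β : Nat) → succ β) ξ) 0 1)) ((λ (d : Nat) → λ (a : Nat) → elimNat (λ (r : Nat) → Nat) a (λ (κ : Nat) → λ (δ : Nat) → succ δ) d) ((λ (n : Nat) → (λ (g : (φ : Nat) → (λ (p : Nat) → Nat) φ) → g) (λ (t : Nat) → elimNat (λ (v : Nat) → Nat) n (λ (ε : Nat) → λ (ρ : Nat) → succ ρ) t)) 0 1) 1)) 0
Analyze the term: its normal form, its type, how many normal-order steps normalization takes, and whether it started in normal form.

normal form:
  4
type:
  Nat
steps to reach normal form (normal order): 31
term was already normal: no
first redex: a beta-redex


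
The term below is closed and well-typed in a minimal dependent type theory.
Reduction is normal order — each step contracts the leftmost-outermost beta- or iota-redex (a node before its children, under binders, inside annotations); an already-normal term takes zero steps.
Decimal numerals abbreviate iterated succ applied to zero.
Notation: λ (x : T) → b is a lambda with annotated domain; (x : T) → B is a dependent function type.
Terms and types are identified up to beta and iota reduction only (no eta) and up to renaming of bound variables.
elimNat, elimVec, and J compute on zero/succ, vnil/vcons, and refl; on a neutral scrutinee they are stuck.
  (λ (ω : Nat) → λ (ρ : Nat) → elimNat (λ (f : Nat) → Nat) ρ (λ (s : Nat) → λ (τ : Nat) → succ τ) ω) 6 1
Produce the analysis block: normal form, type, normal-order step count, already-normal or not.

resulting normal form:
  7
inferred type:
  Nat
normal-order step count: 21
started in normal form: no
first redex: a beta-redex


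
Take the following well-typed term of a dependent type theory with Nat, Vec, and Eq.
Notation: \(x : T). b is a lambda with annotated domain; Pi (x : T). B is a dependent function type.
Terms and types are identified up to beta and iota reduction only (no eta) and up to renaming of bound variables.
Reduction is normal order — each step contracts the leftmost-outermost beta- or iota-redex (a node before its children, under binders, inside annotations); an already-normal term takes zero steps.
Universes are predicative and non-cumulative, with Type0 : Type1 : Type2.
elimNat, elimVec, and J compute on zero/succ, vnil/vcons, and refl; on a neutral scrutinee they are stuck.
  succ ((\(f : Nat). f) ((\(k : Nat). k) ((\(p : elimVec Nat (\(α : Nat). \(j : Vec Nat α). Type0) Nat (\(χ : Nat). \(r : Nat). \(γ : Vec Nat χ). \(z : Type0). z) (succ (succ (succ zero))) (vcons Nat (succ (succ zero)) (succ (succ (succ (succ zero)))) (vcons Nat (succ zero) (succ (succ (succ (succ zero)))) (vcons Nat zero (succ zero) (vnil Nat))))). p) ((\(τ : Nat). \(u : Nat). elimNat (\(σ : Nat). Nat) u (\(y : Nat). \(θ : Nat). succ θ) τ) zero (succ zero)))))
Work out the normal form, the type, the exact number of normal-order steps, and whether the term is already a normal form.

reduced normal form:
  succ (succ zero)
type:
  Nat
reduction steps (normal order): 6
term was already normal: no
first redex: a beta-redex


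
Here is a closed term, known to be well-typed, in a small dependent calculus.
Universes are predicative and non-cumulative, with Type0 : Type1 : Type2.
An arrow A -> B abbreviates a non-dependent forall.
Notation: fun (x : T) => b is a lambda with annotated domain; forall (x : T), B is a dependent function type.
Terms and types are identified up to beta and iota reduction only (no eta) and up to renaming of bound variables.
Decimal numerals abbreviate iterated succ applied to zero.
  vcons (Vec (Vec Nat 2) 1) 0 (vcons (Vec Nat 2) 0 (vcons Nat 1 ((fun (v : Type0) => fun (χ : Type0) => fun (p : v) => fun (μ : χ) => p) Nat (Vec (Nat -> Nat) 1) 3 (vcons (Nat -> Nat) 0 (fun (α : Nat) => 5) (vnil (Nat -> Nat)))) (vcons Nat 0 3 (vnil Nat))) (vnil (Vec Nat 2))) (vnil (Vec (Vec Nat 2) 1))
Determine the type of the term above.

inferred type:
  Vec (Vec (Vec Nat 2) 1) 1


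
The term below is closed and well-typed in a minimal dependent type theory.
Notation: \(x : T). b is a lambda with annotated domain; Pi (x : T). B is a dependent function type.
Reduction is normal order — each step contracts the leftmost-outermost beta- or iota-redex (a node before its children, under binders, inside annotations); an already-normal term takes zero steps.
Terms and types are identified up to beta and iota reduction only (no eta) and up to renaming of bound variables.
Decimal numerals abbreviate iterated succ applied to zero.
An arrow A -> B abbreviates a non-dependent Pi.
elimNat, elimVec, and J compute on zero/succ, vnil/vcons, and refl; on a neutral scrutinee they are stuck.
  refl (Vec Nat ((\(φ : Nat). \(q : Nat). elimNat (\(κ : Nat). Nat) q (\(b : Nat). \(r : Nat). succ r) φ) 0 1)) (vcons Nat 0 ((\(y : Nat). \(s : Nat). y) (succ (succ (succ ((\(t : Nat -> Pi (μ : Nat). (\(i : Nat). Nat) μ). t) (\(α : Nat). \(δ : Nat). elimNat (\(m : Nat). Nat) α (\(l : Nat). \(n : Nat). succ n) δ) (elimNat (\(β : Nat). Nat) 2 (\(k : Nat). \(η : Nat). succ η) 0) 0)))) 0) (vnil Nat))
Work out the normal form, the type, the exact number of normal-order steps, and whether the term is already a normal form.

reduced normal form:
  refl (Vec Nat 1) (vcons Nat 0 5 (vnil Nat))
inferred type:
  Eq (Vec Nat 1) (vcons Nat 0 5 (vnil Nat)) (vcons Nat 0 5 (vnil Nat))
steps to reach normal form (normal order): 10
started in normal form: no
first contracted redex: a beta-redex


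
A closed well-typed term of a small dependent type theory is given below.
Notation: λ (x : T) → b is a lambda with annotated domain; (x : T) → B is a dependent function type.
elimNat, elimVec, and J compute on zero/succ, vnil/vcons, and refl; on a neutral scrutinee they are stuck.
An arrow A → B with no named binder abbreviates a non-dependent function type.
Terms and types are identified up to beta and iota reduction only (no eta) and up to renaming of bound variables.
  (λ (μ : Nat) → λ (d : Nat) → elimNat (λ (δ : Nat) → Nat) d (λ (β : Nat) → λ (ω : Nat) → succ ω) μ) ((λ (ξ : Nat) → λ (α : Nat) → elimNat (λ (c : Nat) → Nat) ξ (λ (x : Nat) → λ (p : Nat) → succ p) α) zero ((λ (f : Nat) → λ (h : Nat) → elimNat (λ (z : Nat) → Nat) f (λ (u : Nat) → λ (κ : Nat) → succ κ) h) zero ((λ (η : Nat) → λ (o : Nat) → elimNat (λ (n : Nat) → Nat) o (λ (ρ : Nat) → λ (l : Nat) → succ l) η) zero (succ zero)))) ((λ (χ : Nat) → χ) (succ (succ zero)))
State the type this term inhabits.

inferred type:
  Nat


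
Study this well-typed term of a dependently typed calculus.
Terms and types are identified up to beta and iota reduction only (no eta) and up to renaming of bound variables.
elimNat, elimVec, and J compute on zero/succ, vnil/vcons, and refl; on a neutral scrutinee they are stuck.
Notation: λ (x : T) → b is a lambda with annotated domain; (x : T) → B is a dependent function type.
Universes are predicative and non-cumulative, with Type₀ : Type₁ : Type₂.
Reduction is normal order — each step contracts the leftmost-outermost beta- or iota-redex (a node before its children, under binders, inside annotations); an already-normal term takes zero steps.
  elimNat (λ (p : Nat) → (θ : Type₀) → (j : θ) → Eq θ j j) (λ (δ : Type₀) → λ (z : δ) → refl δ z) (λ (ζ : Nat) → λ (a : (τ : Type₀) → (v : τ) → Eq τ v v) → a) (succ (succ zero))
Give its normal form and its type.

resulting normal form:
  λ (p : Type₀) → λ (θ : p) → refl p θ
inferred type:
  (p : Type₀) → (θ : p) → Eq p θ θ
observation: reduction starts at an elimNat iota-redex, and 7 normal-order steps reach the normal form.


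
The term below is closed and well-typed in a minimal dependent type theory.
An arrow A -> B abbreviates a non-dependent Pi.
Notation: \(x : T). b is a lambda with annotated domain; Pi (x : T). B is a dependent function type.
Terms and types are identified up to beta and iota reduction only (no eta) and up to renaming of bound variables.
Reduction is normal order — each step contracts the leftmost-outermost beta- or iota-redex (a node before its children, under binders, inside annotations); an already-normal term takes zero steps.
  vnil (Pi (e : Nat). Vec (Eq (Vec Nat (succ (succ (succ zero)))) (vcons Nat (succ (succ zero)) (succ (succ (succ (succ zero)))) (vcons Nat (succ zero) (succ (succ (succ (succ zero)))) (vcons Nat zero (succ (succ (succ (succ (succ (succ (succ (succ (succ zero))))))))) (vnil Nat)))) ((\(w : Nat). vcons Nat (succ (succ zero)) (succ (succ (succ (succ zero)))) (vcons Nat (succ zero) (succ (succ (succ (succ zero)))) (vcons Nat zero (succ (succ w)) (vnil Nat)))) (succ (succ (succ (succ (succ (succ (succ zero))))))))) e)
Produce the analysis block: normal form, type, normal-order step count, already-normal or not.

resulting normal form:
  vnil (Pi (e : Nat). Vec (Eq (Vec Nat (succ (succ (succ zero)))) (vcons Nat (succ (succ zero)) (succ (succ (succ (succ zero)))) (vcons Nat (succ zero) (succ (succ (succ (succ zero)))) (vcons Nat zero (succ (succ (succ (succ (succ (succ (succ (succ (succ zero))))))))) (vnil Nat)))) (vcons Nat (succ (succ zero)) (succ (succ (succ (succ zero)))) (vcons Nat (succ zero) (succ (succ (succ (succ zero)))) (vcons Nat zero (succ (succ (succ (succ (succ (succ (succ (succ (succ zero))))))))) (vnil Nat))))) e)
type:
  Vec (Pi (e : Nat). Vec (Eq (Vec Nat (succ (succ (succ zero)))) (vcons Nat (succ (succ zero)) (succ (succ (succ (succ zero)))) (vcons Nat (succ zero) (succ (succ (succ (succ zero)))) (vcons Nat zero (succ (succ (succ (succ (succ (succ (succ (succ (succ zero))))))))) (vnil Nat)))) (vcons Nat (succ (succ zero)) (succ (succ (succ (succ zero)))) (vcons Nat (succ zero) (succ (succ (succ (succ zero)))) (vcons Nat zero (succ (succ (succ (succ (succ (succ (succ (succ (succ zero))))))))) (vnil Nat))))) e) zero
normal-order step count: 1
already normal: no
first redex: a beta-redex


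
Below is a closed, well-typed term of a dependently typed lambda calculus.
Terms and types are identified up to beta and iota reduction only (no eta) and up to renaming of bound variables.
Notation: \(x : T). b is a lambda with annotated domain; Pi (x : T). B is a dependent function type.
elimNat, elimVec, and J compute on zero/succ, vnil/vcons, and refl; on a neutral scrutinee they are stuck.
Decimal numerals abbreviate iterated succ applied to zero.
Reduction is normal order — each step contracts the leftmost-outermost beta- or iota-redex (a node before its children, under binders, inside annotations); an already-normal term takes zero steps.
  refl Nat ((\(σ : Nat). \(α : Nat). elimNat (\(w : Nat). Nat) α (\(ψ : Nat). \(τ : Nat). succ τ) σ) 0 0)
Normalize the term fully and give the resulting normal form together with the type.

resulting normal form:
  refl Nat 0
the term's type:
  Eq Nat 0 0
observation: the leftmost-outermost redex is a beta-redex, and normalization takes 3 steps.
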